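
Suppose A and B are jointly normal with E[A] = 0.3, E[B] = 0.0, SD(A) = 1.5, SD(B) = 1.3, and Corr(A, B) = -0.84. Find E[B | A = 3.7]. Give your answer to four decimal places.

E[B | A=x] = μ_B + ρ(σ_B/σ_A)(x − μ_A) for jointly normal variables.
E[B | A=3.7] = 0.0 + (-0.84)·(1.3/1.5)·(3.7 − (0.3)) = 0.0 + (-0.728)·(3.4) = -2.4752.

-2.4752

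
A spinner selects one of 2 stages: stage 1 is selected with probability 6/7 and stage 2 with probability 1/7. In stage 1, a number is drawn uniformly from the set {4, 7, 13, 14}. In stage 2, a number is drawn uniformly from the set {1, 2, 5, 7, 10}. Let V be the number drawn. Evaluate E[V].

62/7

E[V | stage 1] = (4+7+13+14)/4 = 19/2.
E[V | stage 2] = (1+2+5+7+10)/5 = 5.
By the law of total expectation,
E[V] = (6/7)·(19/2) + (1/7)·(5) = 62/7.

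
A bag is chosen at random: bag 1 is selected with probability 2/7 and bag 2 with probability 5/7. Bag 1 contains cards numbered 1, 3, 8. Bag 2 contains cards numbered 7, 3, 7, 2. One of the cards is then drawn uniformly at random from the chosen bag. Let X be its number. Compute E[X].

127/28

E[X | bag 1] = (1+3+8)/3 = 4.
E[X | bag 2] = (7+3+7+2)/4 = 19/4.
By the law of total expectation,
E[X] = (2/7)·(4) + (5/7)·(19/4) = 127/28.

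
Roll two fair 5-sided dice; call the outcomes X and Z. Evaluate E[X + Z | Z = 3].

Outcomes with Z = 3: (1,3), (2,3), (3,3), (4,3), (5,3), each with probability 1/25.
E[X + Z | Z = 3] = (4 + 5 + 6 + 7 + 8) / 5 = 6.

6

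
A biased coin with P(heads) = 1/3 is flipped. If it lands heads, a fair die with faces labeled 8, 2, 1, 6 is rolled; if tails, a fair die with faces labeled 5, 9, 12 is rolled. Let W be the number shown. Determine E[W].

259/36

E[W | heads] = (8+2+1+6)/4 = 17/4.
E[W | tails] = (5+9+12)/3 = 26/3.
E[W] = (1/3)·(17/4) + (2/3)·(26/3) = 259/36.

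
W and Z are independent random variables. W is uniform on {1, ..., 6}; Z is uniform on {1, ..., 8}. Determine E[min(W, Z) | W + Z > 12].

17/3

Outcomes with W + Z > 12: (5,8), (6,7), (6,8), each with probability 1/48.
E[min(W, Z) | W + Z > 12] = (5 + 6 + 6) / 3 = 17/3.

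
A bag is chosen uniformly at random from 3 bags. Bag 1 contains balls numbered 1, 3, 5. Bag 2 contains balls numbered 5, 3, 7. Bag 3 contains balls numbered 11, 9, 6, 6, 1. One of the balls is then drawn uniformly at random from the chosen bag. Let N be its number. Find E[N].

73/15

E[N | bag 1] = (1+3+5)/3 = 3.
E[N | bag 2] = (5+3+7)/3 = 5.
E[N | bag 3] = (11+9+6+6+1)/5 = 33/5.
E[N] = (1/3)·(3) + (1/3)·(5) + (1/3)·(33/5) = 73/15.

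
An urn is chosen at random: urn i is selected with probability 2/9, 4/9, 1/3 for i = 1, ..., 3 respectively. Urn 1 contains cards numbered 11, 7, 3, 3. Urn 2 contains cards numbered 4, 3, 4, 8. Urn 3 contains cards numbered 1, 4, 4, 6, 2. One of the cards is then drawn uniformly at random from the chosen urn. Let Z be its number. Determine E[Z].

206/45

E[Z | urn 1] = (11+7+3+3)/4 = 6.
E[Z | urn 2] = (4+3+4+8)/4 = 19/4.
E[Z | urn 3] = (1+4+4+6+2)/5 = 17/5.
By the law of total expectation,
E[Z] = (2/9)·(6) + (4/9)·(19/4) + (1/3)·(17/5) = 206/45.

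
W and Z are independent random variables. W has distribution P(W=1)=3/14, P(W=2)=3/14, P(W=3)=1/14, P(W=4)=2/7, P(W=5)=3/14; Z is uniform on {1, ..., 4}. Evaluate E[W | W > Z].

P(W > Z) = 29/56.
Summing W·P(x,y) over outcomes with W > Z gives 15/7.
E[W | W > Z] = (15/7) / (29/56) = 120/29.

120/29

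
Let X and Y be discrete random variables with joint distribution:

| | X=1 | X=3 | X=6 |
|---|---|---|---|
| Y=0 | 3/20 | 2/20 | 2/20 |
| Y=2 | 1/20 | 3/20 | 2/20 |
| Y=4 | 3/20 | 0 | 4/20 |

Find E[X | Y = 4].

P(Y = 4) = 7/20.
Σ X·P over the event = 1·(3/20) + 6·(4/20) = 27/20.
E[X | Y = 4] = (27/20) / (7/20) = 27/7.

27/7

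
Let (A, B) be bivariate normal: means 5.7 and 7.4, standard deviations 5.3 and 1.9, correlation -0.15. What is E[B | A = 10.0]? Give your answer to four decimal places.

The regression of B on A has slope ρ·σ_B/σ_A and passes through (μ_A, μ_B).
E[B | A=10.0] = 7.4 + (-0.15)·(1.9/5.3)·(10.0 − (5.7)) = 7.4 + (-0.053774)·(4.3) = 7.1688.

7.1688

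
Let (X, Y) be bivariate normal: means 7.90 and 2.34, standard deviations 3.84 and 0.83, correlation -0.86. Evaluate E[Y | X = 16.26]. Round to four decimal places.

For a bivariate normal, E[Y | X=x] = μ_Y + ρ·(σ_Y/σ_X)·(x − μ_X).
E[Y | X=16.26] = 2.34 + (-0.86)·(0.83/3.84)·(16.26 − (7.90)) = 2.34 + (-0.18589)·(8.36) = 0.7860.

0.7860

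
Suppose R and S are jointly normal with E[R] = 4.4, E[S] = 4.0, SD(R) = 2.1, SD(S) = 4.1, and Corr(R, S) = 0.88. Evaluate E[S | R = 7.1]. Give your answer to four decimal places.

E[S | R=x] = μ_S + ρ(σ_S/σ_R)(x − μ_R) for jointly normal variables.
E[S | R=7.1] = 4.0 + (0.88)·(4.1/2.1)·(7.1 − (4.4)) = 4.0 + (1.7181)·(2.7) = 8.6389.

8.6389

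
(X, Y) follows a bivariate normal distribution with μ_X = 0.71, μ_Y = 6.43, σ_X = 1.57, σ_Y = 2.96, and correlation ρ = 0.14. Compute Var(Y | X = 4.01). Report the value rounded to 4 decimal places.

8.5899

The conditional variance in a bivariate normal is σ_Y²(1 − ρ²), independent of x.
Var(Y | X=4.01) = (2.96)²·(1 − (0.14)²) = 8.7616·0.9804 = 8.5899.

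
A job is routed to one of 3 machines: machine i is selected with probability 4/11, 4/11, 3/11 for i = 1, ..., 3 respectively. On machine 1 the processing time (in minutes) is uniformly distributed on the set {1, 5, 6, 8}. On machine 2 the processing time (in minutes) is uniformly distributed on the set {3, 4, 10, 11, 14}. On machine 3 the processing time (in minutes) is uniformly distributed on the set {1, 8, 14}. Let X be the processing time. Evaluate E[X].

383/55

E[X | machine 1] = (1+5+6+8)/4 = 5.
E[X | machine 2] = (3+4+10+11+14)/5 = 42/5.
E[X | machine 3] = (1+8+14)/3 = 23/3.
By the law of total expectation,
E[X] = (4/11)·(5) + (4/11)·(42/5) + (3/11)·(23/3) = 383/55.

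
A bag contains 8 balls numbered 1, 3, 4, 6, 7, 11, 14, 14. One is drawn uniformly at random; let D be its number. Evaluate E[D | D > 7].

P(D > 7) = 3/8.
Σ over the event: 11·1/8 + 14·1/4 = 39/8.
E[D | D > 7] = (39/8) / (3/8) = 13.

13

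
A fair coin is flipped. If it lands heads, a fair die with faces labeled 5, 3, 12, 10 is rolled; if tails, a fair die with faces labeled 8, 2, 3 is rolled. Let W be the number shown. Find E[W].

71/12

E[W | heads] = (5+3+12+10)/4 = 15/2.
E[W | tails] = (8+2+3)/3 = 13/3.
E[W] = (1/2)·(15/2) + (1/2)·(13/3) = 71/12.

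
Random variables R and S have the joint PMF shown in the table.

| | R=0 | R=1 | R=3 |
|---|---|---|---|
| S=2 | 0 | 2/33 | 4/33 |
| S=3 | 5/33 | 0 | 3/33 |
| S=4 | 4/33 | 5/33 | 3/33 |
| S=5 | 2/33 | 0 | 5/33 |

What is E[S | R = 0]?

P(R = 0) = 1/3.
Σ S·P over the event = 3·(5/33) + 4·(4/33) + 5·(2/33) = 41/33.
E[S | R = 0] = (41/33) / (1/3) = 41/11.

41/11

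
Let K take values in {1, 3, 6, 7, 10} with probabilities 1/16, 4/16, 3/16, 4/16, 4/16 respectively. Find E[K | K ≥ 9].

P(K ≥ 9) = 1/4.
Σ over the event: 10·1/4 = 5/2.
E[K | K ≥ 9] = (5/2) / (1/4) = 10.

10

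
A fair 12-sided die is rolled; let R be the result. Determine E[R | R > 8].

Given R > 8, R is equally likely to be any of {9, 10, 11, 12}.
E[R | R > 8] = (9 + 10 + 11 + 12) / 4 = 21/2.

21/2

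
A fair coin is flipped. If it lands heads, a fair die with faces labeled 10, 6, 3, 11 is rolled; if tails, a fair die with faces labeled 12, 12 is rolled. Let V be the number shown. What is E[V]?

E[V | heads] = (10+6+3+11)/4 = 15/2.
E[V | tails] = (12+12)/2 = 12.
By the law of total expectation,
E[V] = (1/2)·(15/2) + (1/2)·(12) = 39/4.

39/4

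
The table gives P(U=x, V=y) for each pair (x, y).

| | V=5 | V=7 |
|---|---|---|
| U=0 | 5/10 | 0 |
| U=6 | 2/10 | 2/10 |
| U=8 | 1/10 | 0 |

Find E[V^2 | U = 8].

25

P(U = 8) = 1/10.
Σ V^2·P over the event = 25·(1/10) = 5/2.
E[V^2 | U = 8] = (5/2) / (1/10) = 25.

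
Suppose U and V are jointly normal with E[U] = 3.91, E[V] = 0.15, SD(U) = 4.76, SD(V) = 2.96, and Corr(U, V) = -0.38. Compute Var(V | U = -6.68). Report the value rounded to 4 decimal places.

For a bivariate normal, Var(V | U=x) = σ_V²(1 − ρ²).
Var(V | U=-6.68) = (2.96)²·(1 − (-0.38)²) = 8.7616·0.8556 = 7.4964.

7.4964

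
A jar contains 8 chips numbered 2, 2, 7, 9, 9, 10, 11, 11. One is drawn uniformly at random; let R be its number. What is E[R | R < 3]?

P(R < 3) = 1/4.
Σ over the event: 2·1/4 = 1/2.
E[R | R < 3] = (1/2) / (1/4) = 2.

2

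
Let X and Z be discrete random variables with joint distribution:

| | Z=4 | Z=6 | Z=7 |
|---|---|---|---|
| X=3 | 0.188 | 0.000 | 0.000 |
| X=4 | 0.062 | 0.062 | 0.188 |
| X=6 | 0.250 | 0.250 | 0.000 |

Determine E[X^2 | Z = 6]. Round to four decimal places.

32.0256

P(Z = 6) = 0.312.
Σ X^2·P over the event = 16·(0.062) + 36·(0.250) = 9.992.
E[X^2 | Z = 6] = (9.992) / (0.312) = 32.0256.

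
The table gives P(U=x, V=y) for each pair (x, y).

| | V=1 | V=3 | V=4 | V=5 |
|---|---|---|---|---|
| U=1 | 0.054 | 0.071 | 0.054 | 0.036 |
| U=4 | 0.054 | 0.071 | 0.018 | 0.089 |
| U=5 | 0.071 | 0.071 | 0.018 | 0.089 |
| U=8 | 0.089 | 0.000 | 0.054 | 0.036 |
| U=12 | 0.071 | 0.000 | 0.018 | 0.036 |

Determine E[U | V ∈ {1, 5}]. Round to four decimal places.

5.9936

P(V ∈ {1, 5}) = 0.625.
Summing U·P(U=x,V=y) over the conditioning event gives 3.746.
E[U | V ∈ {1, 5}] = (3.746) / (0.625) = 5.9936.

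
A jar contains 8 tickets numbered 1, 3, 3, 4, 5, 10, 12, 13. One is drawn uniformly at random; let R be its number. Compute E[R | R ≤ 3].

7/3

P(R ≤ 3) = 3/8.
Σ over the event: 1·1/8 + 3·1/4 = 7/8.
E[R | R ≤ 3] = (7/8) / (3/8) = 7/3.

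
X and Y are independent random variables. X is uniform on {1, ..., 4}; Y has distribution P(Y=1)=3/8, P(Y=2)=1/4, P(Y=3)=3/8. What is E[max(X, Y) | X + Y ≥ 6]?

29/8

P(X + Y ≥ 6) = 1/4.
Summing max(X,Y)·P(x,y) over outcomes with X + Y ≥ 6 gives 29/32.
E[max(X, Y) | X + Y ≥ 6] = (29/32) / (1/4) = 29/8.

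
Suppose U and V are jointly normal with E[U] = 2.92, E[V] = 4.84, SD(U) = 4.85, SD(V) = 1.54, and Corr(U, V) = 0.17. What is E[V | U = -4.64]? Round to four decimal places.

For a bivariate normal, E[V | U=x] = μ_V + ρ·(σ_V/σ_U)·(x − μ_U).
E[V | U=-4.64] = 4.84 + (0.17)·(1.54/4.85)·(-4.64 − (2.92)) = 4.84 + (0.053979)·(-7.56) = 4.4319.

4.4319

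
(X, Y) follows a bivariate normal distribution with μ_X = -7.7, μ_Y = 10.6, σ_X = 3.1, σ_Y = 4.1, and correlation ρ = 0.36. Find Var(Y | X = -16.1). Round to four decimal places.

14.6314

For a bivariate normal, Var(Y | X=x) = σ_Y²(1 − ρ²).
Var(Y | X=-16.1) = (4.1)²·(1 − (0.36)²) = 16.81·0.8704 = 14.6314.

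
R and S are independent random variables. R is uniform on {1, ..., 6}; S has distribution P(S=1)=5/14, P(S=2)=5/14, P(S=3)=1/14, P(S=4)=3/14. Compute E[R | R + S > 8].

P(R + S > 8) = 1/12.
Summing R·P(x,y) over outcomes with R + S > 8 gives 13/28.
E[R | R + S > 8] = (13/28) / (1/12) = 39/7.

39/7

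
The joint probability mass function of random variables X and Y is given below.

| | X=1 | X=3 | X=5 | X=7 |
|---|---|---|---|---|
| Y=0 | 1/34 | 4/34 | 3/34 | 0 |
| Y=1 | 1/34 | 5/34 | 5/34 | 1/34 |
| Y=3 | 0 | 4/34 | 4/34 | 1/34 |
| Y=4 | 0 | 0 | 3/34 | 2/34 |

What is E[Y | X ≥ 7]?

3

P(X ≥ 7) = 2/17.
Σ Y·P over the event = 1·(1/34) + 3·(1/34) + 4·(2/34) = 6/17.
E[Y | X ≥ 7] = (6/17) / (2/17) = 3.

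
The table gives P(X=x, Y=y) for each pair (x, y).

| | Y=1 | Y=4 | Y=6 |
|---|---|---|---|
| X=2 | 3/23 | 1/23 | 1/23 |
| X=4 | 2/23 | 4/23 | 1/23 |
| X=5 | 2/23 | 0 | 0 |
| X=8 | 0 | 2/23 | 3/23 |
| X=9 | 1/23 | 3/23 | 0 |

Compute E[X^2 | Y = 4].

P(Y = 4) = 10/23.
Σ X^2·P over the event = 4·(1/23) + 16·(4/23) + 64·(2/23) + 81·(3/23) = 439/23.
E[X^2 | Y = 4] = (439/23) / (10/23) = 439/10.

439/10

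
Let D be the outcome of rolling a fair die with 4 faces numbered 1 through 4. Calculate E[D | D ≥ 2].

3

Given D ≥ 2, D is equally likely to be any of {2, 3, 4}.
E[D | D ≥ 2] = (2 + 3 + 4) / 3 = 3.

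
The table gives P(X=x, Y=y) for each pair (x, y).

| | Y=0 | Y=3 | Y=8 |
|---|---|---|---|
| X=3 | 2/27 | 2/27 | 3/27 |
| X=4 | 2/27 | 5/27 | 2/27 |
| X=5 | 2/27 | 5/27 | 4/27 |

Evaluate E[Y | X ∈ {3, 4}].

P(X ∈ {3, 4}) = 16/27.
Σ Y·P over the event = 0·(2/27) + 3·(2/27) + 8·(3/27) + 0·(2/27) + 3·(5/27) + 8·(2/27) = 61/27.
E[Y | X ∈ {3, 4}] = (61/27) / (16/27) = 61/16.

61/16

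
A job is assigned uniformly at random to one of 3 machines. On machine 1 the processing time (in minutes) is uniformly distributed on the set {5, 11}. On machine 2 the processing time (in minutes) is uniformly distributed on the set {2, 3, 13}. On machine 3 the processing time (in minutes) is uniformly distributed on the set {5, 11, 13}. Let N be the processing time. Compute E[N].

E[N | machine 1] = (5+11)/2 = 8.
E[N | machine 2] = (2+3+13)/3 = 6.
E[N | machine 3] = (5+11+13)/3 = 29/3.
E[N] = (1/3)·(8) + (1/3)·(6) + (1/3)·(29/3) = 71/9.

71/9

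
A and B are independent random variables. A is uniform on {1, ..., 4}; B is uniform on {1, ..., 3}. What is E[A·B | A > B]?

P(A > B) = 1/2.
Summing AB·P(x,y) over outcomes with A > B gives 35/12.
E[A·B | A > B] = (35/12) / (1/2) = 35/6.

35/6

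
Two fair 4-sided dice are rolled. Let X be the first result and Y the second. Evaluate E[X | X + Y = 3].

P(X + Y = 3) = 1/8.
Summing X·P(x,y) over outcomes with X + Y = 3 gives 3/16.
E[X | X + Y = 3] = (3/16) / (1/8) = 3/2.

3/2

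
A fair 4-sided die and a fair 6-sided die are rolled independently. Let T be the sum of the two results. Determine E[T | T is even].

6

P(T is even) = 1/2.
Σ over the event: 2·1/24 + 4·1/8 + 6·1/6 + 8·1/8 + 10·1/24 = 3.
E[T | T is even] = (3) / (1/2) = 6.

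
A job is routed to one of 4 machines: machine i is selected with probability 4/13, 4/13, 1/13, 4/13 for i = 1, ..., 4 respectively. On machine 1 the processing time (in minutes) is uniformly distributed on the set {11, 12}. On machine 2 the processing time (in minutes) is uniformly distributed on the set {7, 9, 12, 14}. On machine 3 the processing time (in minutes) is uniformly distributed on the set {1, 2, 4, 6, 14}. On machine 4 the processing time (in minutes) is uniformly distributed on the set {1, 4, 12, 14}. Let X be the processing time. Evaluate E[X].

E[X | machine 1] = (11+12)/2 = 23/2.
E[X | machine 2] = (7+9+12+14)/4 = 21/2.
E[X | machine 3] = (1+2+4+6+14)/5 = 27/5.
E[X | machine 4] = (1+4+12+14)/4 = 31/4.
E[X] = (4/13)·(23/2) + (4/13)·(21/2) + (1/13)·(27/5) + (4/13)·(31/4) = 622/65.

622/65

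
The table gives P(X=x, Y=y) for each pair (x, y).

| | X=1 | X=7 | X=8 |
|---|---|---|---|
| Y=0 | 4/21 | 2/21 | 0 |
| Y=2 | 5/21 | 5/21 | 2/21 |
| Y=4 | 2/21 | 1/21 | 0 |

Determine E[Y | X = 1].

18/11

P(X = 1) = 11/21.
Σ Y·P over the event = 0·(4/21) + 2·(5/21) + 4·(2/21) = 6/7.
E[Y | X = 1] = (6/7) / (11/21) = 18/11.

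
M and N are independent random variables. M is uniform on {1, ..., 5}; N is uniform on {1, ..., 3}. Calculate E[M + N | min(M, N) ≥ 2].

6

Outcomes with min(M, N) ≥ 2: (2,2), (2,3), (3,2), (3,3), (4,2), (4,3), (5,2), (5,3), each with probability 1/15.
E[M + N | min(M, N) ≥ 2] = (4 + 5 + 5 + 6 + 6 + 7 + 7 + 8) / 8 = 6.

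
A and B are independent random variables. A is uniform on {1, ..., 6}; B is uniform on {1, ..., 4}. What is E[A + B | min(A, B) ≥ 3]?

8

P(min(A, B) ≥ 3) = 1/3.
Summing (A+B)·P(x,y) over outcomes with min(A, B) ≥ 3 gives 8/3.
E[A + B | min(A, B) ≥ 3] = (8/3) / (1/3) = 8.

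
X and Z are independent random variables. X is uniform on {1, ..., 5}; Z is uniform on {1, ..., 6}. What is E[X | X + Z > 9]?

14/3

Outcomes with X + Z > 9: (4,6), (5,5), (5,6), each with probability 1/30.
E[X | X + Z > 9] = (4 + 5 + 5) / 3 = 14/3.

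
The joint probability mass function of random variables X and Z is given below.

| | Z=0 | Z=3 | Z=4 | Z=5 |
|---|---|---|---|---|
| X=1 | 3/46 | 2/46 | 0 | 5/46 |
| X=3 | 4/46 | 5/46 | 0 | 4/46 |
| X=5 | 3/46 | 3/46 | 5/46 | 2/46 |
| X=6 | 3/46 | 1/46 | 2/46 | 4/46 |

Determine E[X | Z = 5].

17/5

P(Z = 5) = 15/46.
Σ X·P over the event = 1·(5/46) + 3·(4/46) + 5·(2/46) + 6·(4/46) = 51/46.
E[X | Z = 5] = (51/46) / (15/46) = 17/5.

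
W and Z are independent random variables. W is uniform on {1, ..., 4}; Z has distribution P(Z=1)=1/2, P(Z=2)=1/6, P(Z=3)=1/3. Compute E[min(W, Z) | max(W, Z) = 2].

6/5

P(max(W, Z) = 2) = 5/24.
Summing min(W,Z)·P(x,y) over outcomes with max(W, Z) = 2 gives 1/4.
E[min(W, Z) | max(W, Z) = 2] = (1/4) / (5/24) = 6/5.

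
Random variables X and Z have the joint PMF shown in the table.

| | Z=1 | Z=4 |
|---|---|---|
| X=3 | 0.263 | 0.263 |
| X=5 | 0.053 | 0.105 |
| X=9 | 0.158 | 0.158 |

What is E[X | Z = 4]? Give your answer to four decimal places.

5.2015

P(Z = 4) = 0.526.
Σ X·P over the event = 3·(0.263) + 5·(0.105) + 9·(0.158) = 2.736.
E[X | Z = 4] = (2.736) / (0.526) = 5.2015.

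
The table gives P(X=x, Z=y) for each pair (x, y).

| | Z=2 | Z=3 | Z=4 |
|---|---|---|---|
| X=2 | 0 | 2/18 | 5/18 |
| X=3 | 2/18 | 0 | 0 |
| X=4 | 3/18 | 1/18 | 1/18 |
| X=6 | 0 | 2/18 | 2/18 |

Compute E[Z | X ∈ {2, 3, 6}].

44/13

P(X ∈ {2, 3, 6}) = 13/18.
Σ Z·P over the event = 3·(2/18) + 4·(5/18) + 2·(2/18) + 3·(2/18) + 4·(2/18) = 22/9.
E[Z | X ∈ {2, 3, 6}] = (22/9) / (13/18) = 44/13.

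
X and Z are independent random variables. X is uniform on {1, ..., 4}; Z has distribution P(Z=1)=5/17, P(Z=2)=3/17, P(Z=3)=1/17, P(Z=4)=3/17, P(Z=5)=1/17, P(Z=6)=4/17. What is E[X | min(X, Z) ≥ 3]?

7/2

P(min(X, Z) ≥ 3) = 9/34.
Summing X·P(x,y) over outcomes with min(X, Z) ≥ 3 gives 63/68.
E[X | min(X, Z) ≥ 3] = (63/68) / (9/34) = 7/2.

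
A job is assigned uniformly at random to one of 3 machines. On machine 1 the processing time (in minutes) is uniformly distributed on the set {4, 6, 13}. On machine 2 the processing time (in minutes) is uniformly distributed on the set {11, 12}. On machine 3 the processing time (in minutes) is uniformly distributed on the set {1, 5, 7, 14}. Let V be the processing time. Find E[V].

311/36

E[V | machine 1] = (4+6+13)/3 = 23/3.
E[V | machine 2] = (11+12)/2 = 23/2.
E[V | machine 3] = (1+5+7+14)/4 = 27/4.
E[V] = (1/3)·(23/3) + (1/3)·(23/2) + (1/3)·(27/4) = 311/36.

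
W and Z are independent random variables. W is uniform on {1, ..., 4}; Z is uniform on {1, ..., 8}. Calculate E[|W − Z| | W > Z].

5/3

P(W > Z) = 3/16.
Summing |W−Z|·P(x,y) over outcomes with W > Z gives 5/16.
E[|W − Z| | W > Z] = (5/16) / (3/16) = 5/3.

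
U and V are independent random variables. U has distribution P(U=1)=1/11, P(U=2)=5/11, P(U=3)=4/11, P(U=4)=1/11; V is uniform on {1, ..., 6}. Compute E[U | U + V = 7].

27/11

P(U + V = 7) = 1/6.
Summing U·P(x,y) over outcomes with U + V = 7 gives 9/22.
E[U | U + V = 7] = (9/22) / (1/6) = 27/11.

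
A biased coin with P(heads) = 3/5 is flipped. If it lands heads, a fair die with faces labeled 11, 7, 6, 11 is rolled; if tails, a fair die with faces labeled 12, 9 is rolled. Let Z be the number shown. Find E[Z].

189/20

E[Z | heads] = (11+7+6+11)/4 = 35/4.
E[Z | tails] = (12+9)/2 = 21/2.
By the law of total expectation,
E[Z] = (3/5)·(35/4) + (2/5)·(21/2) = 189/20.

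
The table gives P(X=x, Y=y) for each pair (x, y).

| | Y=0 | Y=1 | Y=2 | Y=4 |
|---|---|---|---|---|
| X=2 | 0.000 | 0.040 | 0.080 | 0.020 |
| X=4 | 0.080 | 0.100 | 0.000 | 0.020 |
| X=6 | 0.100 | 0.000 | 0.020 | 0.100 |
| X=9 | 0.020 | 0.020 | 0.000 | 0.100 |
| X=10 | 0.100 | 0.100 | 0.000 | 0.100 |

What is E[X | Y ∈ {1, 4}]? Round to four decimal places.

P(Y ∈ {1, 4}) = 0.600.
Summing X·P(X=x,Y=y) over the conditioning event gives 4.280.
E[X | Y ∈ {1, 4}] = (4.280) / (0.600) = 7.1333.

7.1333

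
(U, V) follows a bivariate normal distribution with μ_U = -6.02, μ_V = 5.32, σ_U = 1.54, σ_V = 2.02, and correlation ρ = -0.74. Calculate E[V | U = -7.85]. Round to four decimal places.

7.0963

E[V | U=x] = μ_V + ρ(σ_V/σ_U)(x − μ_U) for jointly normal variables.
E[V | U=-7.85] = 5.32 + (-0.74)·(2.02/1.54)·(-7.85 − (-6.02)) = 5.32 + (-0.97065)·(-1.83) = 7.0963.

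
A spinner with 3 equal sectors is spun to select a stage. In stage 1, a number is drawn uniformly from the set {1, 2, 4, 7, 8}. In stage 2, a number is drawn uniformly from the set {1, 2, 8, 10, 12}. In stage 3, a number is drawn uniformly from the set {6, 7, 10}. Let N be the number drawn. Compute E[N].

E[N | stage 1] = (1+2+4+7+8)/5 = 22/5.
E[N | stage 2] = (1+2+8+10+12)/5 = 33/5.
E[N | stage 3] = (6+7+10)/3 = 23/3.
E[N] = (1/3)·(22/5) + (1/3)·(33/5) + (1/3)·(23/3) = 56/9.

56/9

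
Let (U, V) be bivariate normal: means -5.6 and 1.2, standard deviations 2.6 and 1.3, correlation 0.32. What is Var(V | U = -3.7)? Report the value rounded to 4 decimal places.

The conditional variance in a bivariate normal is σ_V²(1 − ρ²), independent of x.
Var(V | U=-3.7) = (1.3)²·(1 − (0.32)²) = 1.69·0.8976 = 1.5169.

1.5169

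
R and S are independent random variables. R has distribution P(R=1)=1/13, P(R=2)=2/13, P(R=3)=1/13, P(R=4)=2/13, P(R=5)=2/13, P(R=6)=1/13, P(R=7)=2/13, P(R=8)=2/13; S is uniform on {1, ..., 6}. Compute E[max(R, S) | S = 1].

62/13

P(S = 1) = 1/6.
Summing max(R,S)·P(x,y) over outcomes with S = 1 gives 31/39.
E[max(R, S) | S = 1] = (31/39) / (1/6) = 62/13.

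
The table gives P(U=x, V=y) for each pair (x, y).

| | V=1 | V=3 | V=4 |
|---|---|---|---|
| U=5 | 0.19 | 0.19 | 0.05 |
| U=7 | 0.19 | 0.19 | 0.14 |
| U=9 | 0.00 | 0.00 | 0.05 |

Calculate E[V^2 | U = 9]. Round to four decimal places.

P(U = 9) = 0.05.
Σ V^2·P over the event = 16·(0.05) = 0.80.
E[V^2 | U = 9] = (0.80) / (0.05) = 16.0000.

16.0000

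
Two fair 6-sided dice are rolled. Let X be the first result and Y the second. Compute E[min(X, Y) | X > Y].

P(X > Y) = 5/12.
Summing min(X,Y)·P(x,y) over outcomes with X > Y gives 35/36.
E[min(X, Y) | X > Y] = (35/36) / (5/12) = 7/3.

7/3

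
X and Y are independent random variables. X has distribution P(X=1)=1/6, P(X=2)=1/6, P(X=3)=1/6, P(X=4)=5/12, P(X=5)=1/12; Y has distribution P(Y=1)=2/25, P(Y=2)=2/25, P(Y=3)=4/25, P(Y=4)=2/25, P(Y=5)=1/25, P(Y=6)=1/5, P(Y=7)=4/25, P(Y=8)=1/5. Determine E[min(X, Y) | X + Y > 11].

145/34

P(X + Y > 11) = 17/150.
Summing min(X,Y)·P(x,y) over outcomes with X + Y > 11 gives 29/60.
E[min(X, Y) | X + Y > 11] = (29/60) / (17/150) = 145/34.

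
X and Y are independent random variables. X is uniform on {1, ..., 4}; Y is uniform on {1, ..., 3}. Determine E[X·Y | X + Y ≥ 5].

15/2

Outcomes with X + Y ≥ 5: (2,3), (3,2), (3,3), (4,1), (4,2), (4,3), each with probability 1/12.
E[X·Y | X + Y ≥ 5] = (6 + 6 + 9 + 4 + 8 + 12) / 6 = 15/2.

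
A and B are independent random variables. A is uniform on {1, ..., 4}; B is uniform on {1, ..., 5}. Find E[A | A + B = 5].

5/2

P(A + B = 5) = 1/5.
Summing A·P(x,y) over outcomes with A + B = 5 gives 1/2.
E[A | A + B = 5] = (1/2) / (1/5) = 5/2.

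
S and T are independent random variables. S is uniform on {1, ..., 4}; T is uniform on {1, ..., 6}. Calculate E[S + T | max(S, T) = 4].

Outcomes with max(S, T) = 4: (1,4), (2,4), (3,4), (4,1), (4,2), (4,3), (4,4), each with probability 1/24.
E[S + T | max(S, T) = 4] = (5 + 6 + 7 + 5 + 6 + 7 + 8) / 7 = 44/7.

44/7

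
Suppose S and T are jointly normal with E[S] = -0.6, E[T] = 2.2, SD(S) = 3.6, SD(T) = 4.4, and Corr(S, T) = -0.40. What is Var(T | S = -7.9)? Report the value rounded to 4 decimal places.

16.2624

Var(T | S=x) = (1 − ρ²)·σ_T².
Var(T | S=-7.9) = (4.4)²·(1 − (-0.40)²) = 19.36·0.84 = 16.2624.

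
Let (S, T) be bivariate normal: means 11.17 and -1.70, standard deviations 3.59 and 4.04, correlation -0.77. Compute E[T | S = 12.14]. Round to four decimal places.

-2.5405

E[T | S=x] = μ_T + ρ(σ_T/σ_S)(x − μ_S) for jointly normal variables.
E[T | S=12.14] = -1.70 + (-0.77)·(4.04/3.59)·(12.14 − (11.17)) = -1.70 + (-0.86652)·(0.97) = -2.5405.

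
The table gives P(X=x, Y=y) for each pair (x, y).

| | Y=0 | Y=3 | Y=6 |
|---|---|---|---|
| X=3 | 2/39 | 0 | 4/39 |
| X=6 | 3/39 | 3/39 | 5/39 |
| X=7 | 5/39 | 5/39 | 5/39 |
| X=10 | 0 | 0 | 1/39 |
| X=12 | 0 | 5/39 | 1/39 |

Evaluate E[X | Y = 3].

P(Y = 3) = 1/3.
Σ X·P over the event = 6·(3/39) + 7·(5/39) + 12·(5/39) = 113/39.
E[X | Y = 3] = (113/39) / (1/3) = 113/13.

113/13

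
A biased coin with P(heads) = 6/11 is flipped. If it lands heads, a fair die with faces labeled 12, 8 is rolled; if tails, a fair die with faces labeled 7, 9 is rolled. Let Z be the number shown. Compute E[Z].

100/11

E[Z | heads] = (12+8)/2 = 10.
E[Z | tails] = (7+9)/2 = 8.
E[Z] = (6/11)·(10) + (5/11)·(8) = 100/11.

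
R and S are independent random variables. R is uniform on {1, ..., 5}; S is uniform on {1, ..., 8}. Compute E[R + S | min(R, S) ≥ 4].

Outcomes with min(R, S) ≥ 4: (4,4), (4,5), (4,6), (4,7), (4,8), (5,4), (5,5), (5,6), (5,7), (5,8), each with probability 1/40.
E[R + S | min(R, S) ≥ 4] = (8 + 9 + 10 + 11 + 12 + 9 + 10 + 11 + 12 + 13) / 10 = 21/2.

21/2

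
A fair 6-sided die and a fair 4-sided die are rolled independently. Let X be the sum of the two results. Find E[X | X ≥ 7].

8

P(X ≥ 7) = 5/12.
Σ over the event: 7·1/6 + 8·1/8 + 9·1/12 + 10·1/24 = 10/3.
E[X | X ≥ 7] = (10/3) / (5/12) = 8.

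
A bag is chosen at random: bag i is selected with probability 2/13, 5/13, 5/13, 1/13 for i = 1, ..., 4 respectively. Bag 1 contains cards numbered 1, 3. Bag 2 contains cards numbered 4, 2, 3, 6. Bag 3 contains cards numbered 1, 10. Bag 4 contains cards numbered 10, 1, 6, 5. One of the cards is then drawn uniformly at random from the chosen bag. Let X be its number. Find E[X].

223/52

E[X | bag 1] = (1+3)/2 = 2.
E[X | bag 2] = (4+2+3+6)/4 = 15/4.
E[X | bag 3] = (1+10)/2 = 11/2.
E[X | bag 4] = (10+1+6+5)/4 = 11/2.
By the law of total expectation,
E[X] = (2/13)·(2) + (5/13)·(15/4) + (5/13)·(11/2) + (1/13)·(11/2) = 223/52.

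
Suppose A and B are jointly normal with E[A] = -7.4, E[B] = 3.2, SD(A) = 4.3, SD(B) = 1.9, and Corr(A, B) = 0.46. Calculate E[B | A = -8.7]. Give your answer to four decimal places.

2.9358

For a bivariate normal, E[B | A=x] = μ_B + ρ·(σ_B/σ_A)·(x − μ_A).
E[B | A=-8.7] = 3.2 + (0.46)·(1.9/4.3)·(-8.7 − (-7.4)) = 3.2 + (0.20326)·(-1.3) = 2.9358.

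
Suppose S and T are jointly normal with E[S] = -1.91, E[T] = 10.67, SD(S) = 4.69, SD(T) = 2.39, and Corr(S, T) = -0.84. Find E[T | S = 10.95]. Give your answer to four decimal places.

For a bivariate normal, E[T | S=x] = μ_T + ρ·(σ_T/σ_S)·(x − μ_S).
E[T | S=10.95] = 10.67 + (-0.84)·(2.39/4.69)·(10.95 − (-1.91)) = 10.67 + (-0.4280597)·(12.86) = 5.1652.

5.1652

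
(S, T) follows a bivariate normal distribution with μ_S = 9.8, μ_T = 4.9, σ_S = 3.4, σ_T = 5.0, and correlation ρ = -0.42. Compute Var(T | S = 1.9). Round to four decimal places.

Var(T | S=x) = (1 − ρ²)·σ_T².
Var(T | S=1.9) = (5.0)²·(1 − (-0.42)²) = 25·0.8236 = 20.5900.

20.5900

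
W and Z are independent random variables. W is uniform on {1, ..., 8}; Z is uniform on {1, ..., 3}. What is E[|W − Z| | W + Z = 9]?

P(W + Z = 9) = 1/8.
Summing |W−Z|·P(x,y) over outcomes with W + Z = 9 gives 5/8.
E[|W − Z| | W + Z = 9] = (5/8) / (1/8) = 5.

5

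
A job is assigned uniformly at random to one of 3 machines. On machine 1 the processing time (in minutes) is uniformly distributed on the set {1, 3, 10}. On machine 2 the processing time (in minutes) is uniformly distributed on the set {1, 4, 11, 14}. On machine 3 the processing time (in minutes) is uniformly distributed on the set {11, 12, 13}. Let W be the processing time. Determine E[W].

145/18

E[W | machine 1] = (1+3+10)/3 = 14/3.
E[W | machine 2] = (1+4+11+14)/4 = 15/2.
E[W | machine 3] = (11+12+13)/3 = 12.
E[W] = (1/3)·(14/3) + (1/3)·(15/2) + (1/3)·(12) = 145/18.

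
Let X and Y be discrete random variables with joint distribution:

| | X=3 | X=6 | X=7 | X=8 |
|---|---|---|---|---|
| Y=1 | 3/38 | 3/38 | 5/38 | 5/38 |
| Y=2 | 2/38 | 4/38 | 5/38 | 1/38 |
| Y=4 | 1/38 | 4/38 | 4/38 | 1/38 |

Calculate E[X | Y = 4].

P(Y = 4) = 5/19.
Σ X·P over the event = 3·(1/38) + 6·(4/38) + 7·(4/38) + 8·(1/38) = 63/38.
E[X | Y = 4] = (63/38) / (5/19) = 63/10.

63/10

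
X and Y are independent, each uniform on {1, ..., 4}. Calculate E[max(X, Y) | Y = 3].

Outcomes with Y = 3: (1,3), (2,3), (3,3), (4,3), each with probability 1/16.
E[max(X, Y) | Y = 3] = (3 + 3 + 3 + 4) / 4 = 13/4.

13/4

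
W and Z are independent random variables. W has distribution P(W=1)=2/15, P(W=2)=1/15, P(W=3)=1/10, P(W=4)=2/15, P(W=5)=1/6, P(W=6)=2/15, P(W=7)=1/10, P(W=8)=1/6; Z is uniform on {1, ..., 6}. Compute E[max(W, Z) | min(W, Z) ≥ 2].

75/13

P(min(W, Z) ≥ 2) = 13/18.
Summing max(W,Z)·P(x,y) over outcomes with min(W, Z) ≥ 2 gives 25/6.
E[max(W, Z) | min(W, Z) ≥ 2] = (25/6) / (13/18) = 75/13.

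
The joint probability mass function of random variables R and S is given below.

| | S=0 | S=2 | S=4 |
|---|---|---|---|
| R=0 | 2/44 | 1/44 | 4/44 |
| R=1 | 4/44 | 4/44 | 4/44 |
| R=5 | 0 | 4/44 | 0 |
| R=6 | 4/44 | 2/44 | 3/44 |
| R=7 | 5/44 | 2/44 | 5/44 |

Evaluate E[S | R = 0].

P(R = 0) = 7/44.
Σ S·P over the event = 0·(2/44) + 2·(1/44) + 4·(4/44) = 9/22.
E[S | R = 0] = (9/22) / (7/44) = 18/7.

18/7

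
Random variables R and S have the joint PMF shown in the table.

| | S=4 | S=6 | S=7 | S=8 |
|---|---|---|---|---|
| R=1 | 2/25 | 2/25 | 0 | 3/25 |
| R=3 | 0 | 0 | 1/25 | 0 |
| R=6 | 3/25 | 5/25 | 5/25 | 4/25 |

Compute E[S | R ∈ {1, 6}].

51/8

P(R ∈ {1, 6}) = 24/25.
Σ S·P over the event = 4·(2/25) + 6·(2/25) + 8·(3/25) + 4·(3/25) + 6·(5/25) + 7·(5/25) + 8·(4/25) = 153/25.
E[S | R ∈ {1, 6}] = (153/25) / (24/25) = 51/8.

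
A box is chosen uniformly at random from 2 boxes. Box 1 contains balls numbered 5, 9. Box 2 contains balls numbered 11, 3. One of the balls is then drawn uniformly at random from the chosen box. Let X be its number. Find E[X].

7

E[X | box 1] = (5+9)/2 = 7.
E[X | box 2] = (11+3)/2 = 7.
E[X] = (1/2)·(7) + (1/2)·(7) = 7.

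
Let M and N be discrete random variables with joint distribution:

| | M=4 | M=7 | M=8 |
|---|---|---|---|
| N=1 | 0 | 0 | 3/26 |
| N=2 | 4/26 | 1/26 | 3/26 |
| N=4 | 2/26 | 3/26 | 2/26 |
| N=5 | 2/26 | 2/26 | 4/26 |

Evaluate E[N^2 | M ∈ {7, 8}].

P(M ∈ {7, 8}) = 9/13.
Σ N^2·P over the event = 4·(1/26) + 16·(3/26) + 25·(2/26) + 1·(3/26) + 4·(3/26) + 16·(2/26) + 25·(4/26) = 249/26.
E[N^2 | M ∈ {7, 8}] = (249/26) / (9/13) = 83/6.

83/6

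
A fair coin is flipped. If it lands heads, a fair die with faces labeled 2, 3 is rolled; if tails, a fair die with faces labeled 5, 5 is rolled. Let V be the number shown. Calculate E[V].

E[V | heads] = (2+3)/2 = 5/2.
E[V | tails] = (5+5)/2 = 5.
E[V] = (1/2)·(5/2) + (1/2)·(5) = 15/4.

15/4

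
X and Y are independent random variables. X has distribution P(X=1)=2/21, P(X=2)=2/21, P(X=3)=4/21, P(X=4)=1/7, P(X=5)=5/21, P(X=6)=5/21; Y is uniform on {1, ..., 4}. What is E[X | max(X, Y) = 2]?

5/3

P(max(X, Y) = 2) = 1/14.
Summing X·P(x,y) over outcomes with max(X, Y) = 2 gives 5/42.
E[X | max(X, Y) = 2] = (5/42) / (1/14) = 5/3.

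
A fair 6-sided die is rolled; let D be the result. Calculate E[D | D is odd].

Given D is odd, D is equally likely to be any of {1, 3, 5}.
E[D | D is odd] = (1 + 3 + 5) / 3 = 3.

3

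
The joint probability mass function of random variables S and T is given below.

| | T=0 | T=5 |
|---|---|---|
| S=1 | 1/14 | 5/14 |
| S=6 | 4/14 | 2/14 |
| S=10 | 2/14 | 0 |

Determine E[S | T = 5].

P(T = 5) = 1/2.
Σ S·P over the event = 1·(5/14) + 6·(2/14) = 17/14.
E[S | T = 5] = (17/14) / (1/2) = 17/7.

17/7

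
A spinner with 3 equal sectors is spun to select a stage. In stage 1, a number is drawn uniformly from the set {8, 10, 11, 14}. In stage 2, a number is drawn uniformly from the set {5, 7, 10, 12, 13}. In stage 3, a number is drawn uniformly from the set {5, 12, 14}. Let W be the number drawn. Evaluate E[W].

E[W | stage 1] = (8+10+11+14)/4 = 43/4.
E[W | stage 2] = (5+7+10+12+13)/5 = 47/5.
E[W | stage 3] = (5+12+14)/3 = 31/3.
E[W] = (1/3)·(43/4) + (1/3)·(47/5) + (1/3)·(31/3) = 1829/180.

1829/180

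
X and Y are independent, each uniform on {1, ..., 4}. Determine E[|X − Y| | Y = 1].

P(Y = 1) = 1/4.
Summing |X−Y|·P(x,y) over outcomes with Y = 1 gives 3/8.
E[|X − Y| | Y = 1] = (3/8) / (1/4) = 3/2.

3/2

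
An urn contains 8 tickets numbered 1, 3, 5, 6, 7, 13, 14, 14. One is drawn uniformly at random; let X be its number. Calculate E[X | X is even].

P(X is even) = 3/8.
Σ over the event: 6·1/8 + 14·1/4 = 17/4.
E[X | X is even] = (17/4) / (3/8) = 34/3.

34/3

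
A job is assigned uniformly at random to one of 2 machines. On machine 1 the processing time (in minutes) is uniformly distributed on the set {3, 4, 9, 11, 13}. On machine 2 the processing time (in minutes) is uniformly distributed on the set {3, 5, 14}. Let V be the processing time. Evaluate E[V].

23/3

E[V | machine 1] = (3+4+9+11+13)/5 = 8.
E[V | machine 2] = (3+5+14)/3 = 22/3.
By the law of total expectation,
E[V] = (1/2)·(8) + (1/2)·(22/3) = 23/3.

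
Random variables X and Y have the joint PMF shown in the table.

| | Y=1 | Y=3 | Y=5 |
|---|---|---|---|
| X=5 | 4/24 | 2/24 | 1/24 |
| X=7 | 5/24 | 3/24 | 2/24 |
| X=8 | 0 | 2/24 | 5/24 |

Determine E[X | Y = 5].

P(Y = 5) = 1/3.
Σ X·P over the event = 5·(1/24) + 7·(2/24) + 8·(5/24) = 59/24.
E[X | Y = 5] = (59/24) / (1/3) = 59/8.

59/8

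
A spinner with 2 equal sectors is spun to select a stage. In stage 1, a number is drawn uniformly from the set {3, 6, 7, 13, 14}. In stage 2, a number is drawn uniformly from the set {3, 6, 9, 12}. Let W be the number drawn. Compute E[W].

161/20

E[W | stage 1] = (3+6+7+13+14)/5 = 43/5.
E[W | stage 2] = (3+6+9+12)/4 = 15/2.
By the law of total expectation,
E[W] = (1/2)·(43/5) + (1/2)·(15/2) = 161/20.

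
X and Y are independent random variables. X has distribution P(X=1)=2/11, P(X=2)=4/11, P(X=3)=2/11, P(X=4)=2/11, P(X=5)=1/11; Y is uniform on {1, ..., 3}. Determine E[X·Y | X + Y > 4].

132/17

P(X + Y > 4) = 17/33.
Summing XY·P(x,y) over outcomes with X + Y > 4 gives 4.
E[X·Y | X + Y > 4] = (4) / (17/33) = 132/17.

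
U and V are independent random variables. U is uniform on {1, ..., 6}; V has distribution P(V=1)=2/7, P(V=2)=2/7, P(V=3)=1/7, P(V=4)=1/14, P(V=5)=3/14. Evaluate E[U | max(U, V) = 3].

P(max(U, V) = 3) = 1/6.
Summing U·P(x,y) over outcomes with max(U, V) = 3 gives 3/7.
E[U | max(U, V) = 3] = (3/7) / (1/6) = 18/7.

18/7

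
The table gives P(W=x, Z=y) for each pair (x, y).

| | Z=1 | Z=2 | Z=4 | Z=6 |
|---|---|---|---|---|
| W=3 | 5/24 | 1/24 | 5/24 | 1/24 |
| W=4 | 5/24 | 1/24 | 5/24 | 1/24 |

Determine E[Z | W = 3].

11/4

P(W = 3) = 1/2.
Σ Z·P over the event = 1·(5/24) + 2·(1/24) + 4·(5/24) + 6·(1/24) = 11/8.
E[Z | W = 3] = (11/8) / (1/2) = 11/4.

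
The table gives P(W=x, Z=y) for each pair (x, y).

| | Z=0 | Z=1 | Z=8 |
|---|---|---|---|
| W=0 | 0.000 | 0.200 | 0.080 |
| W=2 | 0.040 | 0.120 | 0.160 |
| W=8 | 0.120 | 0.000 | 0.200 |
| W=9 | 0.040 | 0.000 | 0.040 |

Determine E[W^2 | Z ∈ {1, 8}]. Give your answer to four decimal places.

P(Z ∈ {1, 8}) = 0.800.
Summing W^2·P(W=x,Z=y) over the conditioning event gives 17.160.
E[W^2 | Z ∈ {1, 8}] = (17.160) / (0.800) = 21.4500.

21.4500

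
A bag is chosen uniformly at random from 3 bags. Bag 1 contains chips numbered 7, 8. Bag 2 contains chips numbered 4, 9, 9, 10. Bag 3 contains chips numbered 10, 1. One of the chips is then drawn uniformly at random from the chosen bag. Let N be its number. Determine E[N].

7

E[N | bag 1] = (7+8)/2 = 15/2.
E[N | bag 2] = (4+9+9+10)/4 = 8.
E[N | bag 3] = (10+1)/2 = 11/2.
E[N] = (1/3)·(15/2) + (1/3)·(8) + (1/3)·(11/2) = 7.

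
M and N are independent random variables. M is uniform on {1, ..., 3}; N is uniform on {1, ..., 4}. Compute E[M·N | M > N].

11/3

Outcomes with M > N: (2,1), (3,1), (3,2), each with probability 1/12.
E[M·N | M > N] = (2 + 3 + 6) / 3 = 11/3.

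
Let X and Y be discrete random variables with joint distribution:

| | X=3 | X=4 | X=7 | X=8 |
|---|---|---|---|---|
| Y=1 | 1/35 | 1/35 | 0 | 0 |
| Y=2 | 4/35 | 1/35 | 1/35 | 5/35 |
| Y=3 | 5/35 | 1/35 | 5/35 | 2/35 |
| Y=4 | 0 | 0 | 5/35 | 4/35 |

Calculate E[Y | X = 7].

P(X = 7) = 11/35.
Σ Y·P over the event = 2·(1/35) + 3·(5/35) + 4·(5/35) = 37/35.
E[Y | X = 7] = (37/35) / (11/35) = 37/11.

37/11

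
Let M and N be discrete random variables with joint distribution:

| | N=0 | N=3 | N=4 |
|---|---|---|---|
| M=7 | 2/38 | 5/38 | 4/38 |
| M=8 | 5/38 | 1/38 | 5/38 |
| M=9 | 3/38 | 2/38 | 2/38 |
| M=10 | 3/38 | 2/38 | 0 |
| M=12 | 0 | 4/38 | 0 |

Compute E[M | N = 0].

111/13

P(N = 0) = 13/38.
Σ M·P over the event = 7·(2/38) + 8·(5/38) + 9·(3/38) + 10·(3/38) = 111/38.
E[M | N = 0] = (111/38) / (13/38) = 111/13.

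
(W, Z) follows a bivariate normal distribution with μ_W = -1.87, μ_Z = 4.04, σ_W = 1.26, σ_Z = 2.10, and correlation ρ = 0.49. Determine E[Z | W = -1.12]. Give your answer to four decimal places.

4.6525

The regression of Z on W has slope ρ·σ_Z/σ_W and passes through (μ_W, μ_Z).
E[Z | W=-1.12] = 4.04 + (0.49)·(2.10/1.26)·(-1.12 − (-1.87)) = 4.04 + (0.81667)·(0.75) = 4.6525.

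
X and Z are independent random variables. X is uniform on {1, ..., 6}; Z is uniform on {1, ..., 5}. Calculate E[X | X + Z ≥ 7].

P(X + Z ≥ 7) = 1/2.
Summing X·P(x,y) over outcomes with X + Z ≥ 7 gives 7/3.
E[X | X + Z ≥ 7] = (7/3) / (1/2) = 14/3.

14/3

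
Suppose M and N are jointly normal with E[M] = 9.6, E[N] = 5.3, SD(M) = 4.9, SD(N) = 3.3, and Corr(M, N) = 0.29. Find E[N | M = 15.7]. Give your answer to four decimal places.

E[N | M=x] = μ_N + ρ(σ_N/σ_M)(x − μ_M) for jointly normal variables.
E[N | M=15.7] = 5.3 + (0.29)·(3.3/4.9)·(15.7 − (9.6)) = 5.3 + (0.19531)·(6.1) = 6.4914.

6.4914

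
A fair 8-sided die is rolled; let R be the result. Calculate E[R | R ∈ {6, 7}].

13/2

P(R ∈ {6, 7}) = 1/4.
Σ over the event: 6·1/8 + 7·1/8 = 13/8.
E[R | R ∈ {6, 7}] = (13/8) / (1/4) = 13/2.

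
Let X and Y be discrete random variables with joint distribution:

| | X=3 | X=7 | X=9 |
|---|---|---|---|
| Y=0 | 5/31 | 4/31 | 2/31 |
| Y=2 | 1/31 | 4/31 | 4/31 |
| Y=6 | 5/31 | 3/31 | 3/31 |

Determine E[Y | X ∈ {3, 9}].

29/10

P(X ∈ {3, 9}) = 20/31.
Σ Y·P over the event = 0·(5/31) + 2·(1/31) + 6·(5/31) + 0·(2/31) + 2·(4/31) + 6·(3/31) = 58/31.
E[Y | X ∈ {3, 9}] = (58/31) / (20/31) = 29/10.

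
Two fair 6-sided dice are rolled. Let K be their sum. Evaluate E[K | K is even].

P(K is even) = 1/2.
Σ over the event: 2·1/36 + 4·1/12 + 6·5/36 + 8·5/36 + 10·1/12 + 12·1/36 = 7/2.
E[K | K is even] = (7/2) / (1/2) = 7.

7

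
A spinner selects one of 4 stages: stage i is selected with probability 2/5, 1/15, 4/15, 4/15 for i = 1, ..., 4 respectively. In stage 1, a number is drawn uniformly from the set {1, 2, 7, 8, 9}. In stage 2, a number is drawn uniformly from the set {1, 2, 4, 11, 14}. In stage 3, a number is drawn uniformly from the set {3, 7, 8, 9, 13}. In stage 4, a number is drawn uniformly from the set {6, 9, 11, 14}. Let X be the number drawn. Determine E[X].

E[X | stage 1] = (1+2+7+8+9)/5 = 27/5.
E[X | stage 2] = (1+2+4+11+14)/5 = 32/5.
E[X | stage 3] = (3+7+8+9+13)/5 = 8.
E[X | stage 4] = (6+9+11+14)/4 = 10.
E[X] = (2/5)·(27/5) + (1/15)·(32/5) + (4/15)·(8) + (4/15)·(10) = 554/75.

554/75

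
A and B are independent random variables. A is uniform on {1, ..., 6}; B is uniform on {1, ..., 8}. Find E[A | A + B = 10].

4

Outcomes with A + B = 10: (2,8), (3,7), (4,6), (5,5), (6,4), each with probability 1/48.
E[A | A + B = 10] = (2 + 3 + 4 + 5 + 6) / 5 = 4.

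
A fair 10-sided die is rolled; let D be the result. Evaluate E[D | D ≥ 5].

Given D ≥ 5, D is equally likely to be any of {5, 6, 7, 8, 9, 10}.
E[D | D ≥ 5] = (5 + 6 + 7 + 8 + 9 + 10) / 6 = 15/2.

15/2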